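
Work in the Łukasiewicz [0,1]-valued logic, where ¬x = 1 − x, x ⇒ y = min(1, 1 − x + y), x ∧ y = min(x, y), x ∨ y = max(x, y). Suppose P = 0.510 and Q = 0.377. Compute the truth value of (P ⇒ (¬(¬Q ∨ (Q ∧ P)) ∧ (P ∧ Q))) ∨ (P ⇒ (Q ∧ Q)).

0.867

¬Q = 1 − 0.377 = 0.623
Q ∧ P = min(0.377, 0.510) = 0.377
¬Q ∨ (Q ∧ P) = max(0.623, 0.377) = 0.623
¬(¬Q ∨ (Q ∧ P)) = 1 − 0.623 = 0.377
P ∧ Q = min(0.510, 0.377) = 0.377
¬(¬Q ∨ (Q ∧ P)) ∧ (P ∧ Q) = min(0.377, 0.377) = 0.377
P ⇒ (¬(¬Q ∨ (Q ∧ P)) ∧ (P ∧ Q)) = min(1, 1 − 0.510 + 0.377) = min(1, 0.867) = 0.867
Q ∧ Q = min(0.377, 0.377) = 0.377
P ⇒ (Q ∧ Q) = min(1, 1 − 0.510 + 0.377) = min(1, 0.867) = 0.867
(P ⇒ (¬(¬Q ∨ (Q ∧ P)) ∧ (P ∧ Q))) ∨ (P ⇒ (Q ∧ Q)) = max(0.867, 0.867) = 0.867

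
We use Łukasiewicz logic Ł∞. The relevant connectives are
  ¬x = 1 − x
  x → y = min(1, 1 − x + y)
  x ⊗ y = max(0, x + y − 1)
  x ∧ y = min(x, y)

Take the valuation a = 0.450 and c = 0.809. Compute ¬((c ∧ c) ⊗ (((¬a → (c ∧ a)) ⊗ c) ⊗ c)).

c ∧ c = min(0.809, 0.809) = 0.809
¬a = 1 − 0.450 = 0.550
c ∧ a = min(0.809, 0.450) = 0.450
¬a → (c ∧ a) = min(1, 1 − 0.550 + 0.450) = min(1, 0.900) = 0.900
(¬a → (c ∧ a)) ⊗ c = max(0, 0.900 + 0.809 − 1) = max(0, 0.709) = 0.709
((¬a → (c ∧ a)) ⊗ c) ⊗ c = max(0, 0.709 + 0.809 − 1) = max(0, 0.518) = 0.518
(c ∧ c) ⊗ (((¬a → (c ∧ a)) ⊗ c) ⊗ c) = max(0, 0.809 + 0.518 − 1) = max(0, 0.327) = 0.327
¬((c ∧ c) ⊗ (((¬a → (c ∧ a)) ⊗ c) ⊗ c)) = 1 − 0.327 = 0.673

0.673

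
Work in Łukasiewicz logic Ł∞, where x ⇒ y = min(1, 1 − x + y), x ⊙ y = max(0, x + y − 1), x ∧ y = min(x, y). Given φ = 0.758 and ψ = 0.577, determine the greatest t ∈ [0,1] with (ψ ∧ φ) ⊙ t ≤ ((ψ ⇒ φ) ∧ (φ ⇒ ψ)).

1.000

ψ ∧ φ = min(0.577, 0.758) = 0.577
So the left factor is ψ ∧ φ = 0.577.
ψ ⇒ φ = min(1, 1 − 0.577 + 0.758) = min(1, 1.181) = 1.000
φ ⇒ ψ = min(1, 1 − 0.758 + 0.577) = min(1, 0.819) = 0.819
(ψ ⇒ φ) ∧ (φ ⇒ ψ) = min(1.000, 0.819) = 0.819
So the right-hand bound is (ψ ⇒ φ) ∧ (φ ⇒ ψ) = 0.819.
The residuum of the Łukasiewicz t-norm gives the supremum: min(1, 1 − 0.577 + 0.819).
1 − 0.577 + 0.819 = 1.242, so t = min(1, 1.242) = 1.000.
Check: 0.577 ⊙ 1.000 = max(0, 0.577) = 0.577 ≤ 0.819.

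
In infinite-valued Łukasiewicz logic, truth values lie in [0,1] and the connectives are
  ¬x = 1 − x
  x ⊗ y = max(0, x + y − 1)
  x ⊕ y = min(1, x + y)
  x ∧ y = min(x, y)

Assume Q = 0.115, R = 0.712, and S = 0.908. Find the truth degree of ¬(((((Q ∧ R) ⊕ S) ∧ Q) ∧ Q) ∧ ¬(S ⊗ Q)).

0.885

Q ∧ R = min(0.115, 0.712) = 0.115
(Q ∧ R) ⊕ S = min(1, 0.115 + 0.908) = min(1, 1.023) = 1.000
((Q ∧ R) ⊕ S) ∧ Q = min(1.000, 0.115) = 0.115
(((Q ∧ R) ⊕ S) ∧ Q) ∧ Q = min(0.115, 0.115) = 0.115
S ⊗ Q = max(0, 0.908 + 0.115 − 1) = max(0, 0.023) = 0.023
¬(S ⊗ Q) = 1 − 0.023 = 0.977
((((Q ∧ R) ⊕ S) ∧ Q) ∧ Q) ∧ ¬(S ⊗ Q) = min(0.115, 0.977) = 0.115
¬(((((Q ∧ R) ⊕ S) ∧ Q) ∧ Q) ∧ ¬(S ⊗ Q)) = 1 − 0.115 = 0.885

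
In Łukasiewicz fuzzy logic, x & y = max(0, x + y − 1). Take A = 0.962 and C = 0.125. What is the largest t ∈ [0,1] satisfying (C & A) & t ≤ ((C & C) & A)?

C & A = max(0, 0.125 + 0.962 − 1) = max(0, 0.087) = 0.087
So the left factor is C & A = 0.087.
C & C = max(0, 0.125 + 0.125 − 1) = max(0, -0.750) = 0.000
(C & C) & A = max(0, 0.000 + 0.962 − 1) = max(0, -0.038) = 0.000
So the right-hand bound is (C & C) & A = 0.000.
The residuum of the Łukasiewicz t-norm gives the supremum: min(1, 1 − 0.087 + 0.000).
1 − 0.087 + 0.000 = 0.913, so t = min(1, 0.913) = 0.913.
Check: 0.087 & 0.913 = max(0, 0.000) = 0.000 ≤ 0.000.

0.913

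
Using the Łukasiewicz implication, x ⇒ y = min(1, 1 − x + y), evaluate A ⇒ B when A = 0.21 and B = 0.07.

A ⇒ B = min(1, 1 − 0.21 + 0.07) = min(1, 0.86) = 0.86
For comparison, the Gödel implication (1 if x ≤ y else y) would give 0.07.

0.86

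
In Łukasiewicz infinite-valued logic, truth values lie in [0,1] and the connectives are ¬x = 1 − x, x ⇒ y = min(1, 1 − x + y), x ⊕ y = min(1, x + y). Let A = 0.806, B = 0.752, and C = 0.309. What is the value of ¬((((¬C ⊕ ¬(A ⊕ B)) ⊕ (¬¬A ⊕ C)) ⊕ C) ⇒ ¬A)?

0.806

¬C = 1 − 0.309 = 0.691
A ⊕ B = min(1, 0.806 + 0.752) = min(1, 1.558) = 1.000
¬(A ⊕ B) = 1 − 1.000 = 0.000
¬C ⊕ ¬(A ⊕ B) = min(1, 0.691 + 0.000) = min(1, 0.691) = 0.691
¬A = 1 − 0.806 = 0.194
¬¬A = 1 − 0.194 = 0.806
¬¬A ⊕ C = min(1, 0.806 + 0.309) = min(1, 1.115) = 1.000
(¬C ⊕ ¬(A ⊕ B)) ⊕ (¬¬A ⊕ C) = min(1, 0.691 + 1.000) = min(1, 1.691) = 1.000
((¬C ⊕ ¬(A ⊕ B)) ⊕ (¬¬A ⊕ C)) ⊕ C = min(1, 1.000 + 0.309) = min(1, 1.309) = 1.000
(((¬C ⊕ ¬(A ⊕ B)) ⊕ (¬¬A ⊕ C)) ⊕ C) ⇒ ¬A = min(1, 1 − 1.000 + 0.194) = min(1, 0.194) = 0.194
¬((((¬C ⊕ ¬(A ⊕ B)) ⊕ (¬¬A ⊕ C)) ⊕ C) ⇒ ¬A) = 1 − 0.194 = 0.806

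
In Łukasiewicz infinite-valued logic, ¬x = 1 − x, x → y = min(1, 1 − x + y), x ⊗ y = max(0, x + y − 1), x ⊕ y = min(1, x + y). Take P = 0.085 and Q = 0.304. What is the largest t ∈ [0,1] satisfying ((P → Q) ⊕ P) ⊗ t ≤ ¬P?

0.915

P → Q = min(1, 1 − 0.085 + 0.304) = min(1, 1.219) = 1.000
(P → Q) ⊕ P = min(1, 1.000 + 0.085) = min(1, 1.085) = 1.000
So the left factor is (P → Q) ⊕ P = 1.000.
¬P = 1 − 0.085 = 0.915
So the right-hand bound is ¬P = 0.915.
The residuum of the Łukasiewicz t-norm gives the supremum: min(1, 1 − 1.000 + 0.915).
1 − 1.000 + 0.915 = 0.915, so t = min(1, 0.915) = 0.915.
Check: 1.000 ⊗ 0.915 = max(0, 0.915) = 0.915 ≤ 0.915.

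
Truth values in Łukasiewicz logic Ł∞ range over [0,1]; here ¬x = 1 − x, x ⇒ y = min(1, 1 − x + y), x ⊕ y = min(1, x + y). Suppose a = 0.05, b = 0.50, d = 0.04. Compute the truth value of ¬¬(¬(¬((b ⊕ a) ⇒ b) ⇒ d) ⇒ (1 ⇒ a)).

b ⊕ a = min(1, 0.50 + 0.05) = min(1, 0.55) = 0.55
(b ⊕ a) ⇒ b = min(1, 1 − 0.55 + 0.50) = min(1, 0.95) = 0.95
¬((b ⊕ a) ⇒ b) = 1 − 0.95 = 0.05
¬((b ⊕ a) ⇒ b) ⇒ d = min(1, 1 − 0.05 + 0.04) = min(1, 0.99) = 0.99
¬(¬((b ⊕ a) ⇒ b) ⇒ d) = 1 − 0.99 = 0.01
1 ⇒ a = min(1, 1 − 1.00 + 0.05) = min(1, 0.05) = 0.05
¬(¬((b ⊕ a) ⇒ b) ⇒ d) ⇒ (1 ⇒ a) = min(1, 1 − 0.01 + 0.05) = min(1, 1.04) = 1.00
¬(¬(¬((b ⊕ a) ⇒ b) ⇒ d) ⇒ (1 ⇒ a)) = 1 − 1.00 = 0.00
¬¬(¬(¬((b ⊕ a) ⇒ b) ⇒ d) ⇒ (1 ⇒ a)) = 1 − 0.00 = 1.00

1.00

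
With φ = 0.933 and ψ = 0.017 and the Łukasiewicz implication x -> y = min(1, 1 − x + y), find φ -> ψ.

0.084

φ -> ψ = min(1, 1 − 0.933 + 0.017) = min(1, 0.084) = 0.084
For comparison, the Gödel implication (1 if x ≤ y else y) would give 0.017.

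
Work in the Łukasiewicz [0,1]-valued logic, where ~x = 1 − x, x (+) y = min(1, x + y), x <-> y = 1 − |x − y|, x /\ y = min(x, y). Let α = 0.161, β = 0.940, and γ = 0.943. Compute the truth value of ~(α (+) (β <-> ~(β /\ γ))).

0.719

β /\ γ = min(0.940, 0.943) = 0.940
~(β /\ γ) = 1 − 0.940 = 0.060
β <-> ~(β /\ γ) = 1 − |0.940 − 0.060| = 1 − 0.880 = 0.120
α (+) (β <-> ~(β /\ γ)) = min(1, 0.161 + 0.120) = min(1, 0.281) = 0.281
~(α (+) (β <-> ~(β /\ γ))) = 1 − 0.281 = 0.719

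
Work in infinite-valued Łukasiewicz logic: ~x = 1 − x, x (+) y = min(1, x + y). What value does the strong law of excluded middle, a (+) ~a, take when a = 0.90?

~a = 1 − 0.90 = 0.10
a (+) ~a = min(1, 0.90 + 0.10) = min(1, 1.00) = 1.00
(As expected: always 1 in Ł∞ since a ⊕ (1−a) = 1.)

1.00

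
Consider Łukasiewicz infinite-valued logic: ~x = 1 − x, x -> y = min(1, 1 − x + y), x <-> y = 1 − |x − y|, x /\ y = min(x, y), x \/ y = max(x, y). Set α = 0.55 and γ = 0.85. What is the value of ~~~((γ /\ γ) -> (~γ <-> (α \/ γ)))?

0.55

γ /\ γ = min(0.85, 0.85) = 0.85
~γ = 1 − 0.85 = 0.15
α \/ γ = max(0.55, 0.85) = 0.85
~γ <-> (α \/ γ) = 1 − |0.15 − 0.85| = 1 − 0.70 = 0.30
(γ /\ γ) -> (~γ <-> (α \/ γ)) = min(1, 1 − 0.85 + 0.30) = min(1, 0.45) = 0.45
~((γ /\ γ) -> (~γ <-> (α \/ γ))) = 1 − 0.45 = 0.55
~~((γ /\ γ) -> (~γ <-> (α \/ γ))) = 1 − 0.55 = 0.45
~~~((γ /\ γ) -> (~γ <-> (α \/ γ))) = 1 − 0.45 = 0.55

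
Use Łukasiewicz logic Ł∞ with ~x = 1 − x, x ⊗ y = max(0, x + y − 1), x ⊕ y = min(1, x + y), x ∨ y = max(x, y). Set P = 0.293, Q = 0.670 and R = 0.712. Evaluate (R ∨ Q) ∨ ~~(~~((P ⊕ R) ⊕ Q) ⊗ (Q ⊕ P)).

R ∨ Q = max(0.712, 0.670) = 0.712
P ⊕ R = min(1, 0.293 + 0.712) = min(1, 1.005) = 1.000
(P ⊕ R) ⊕ Q = min(1, 1.000 + 0.670) = min(1, 1.670) = 1.000
~((P ⊕ R) ⊕ Q) = 1 − 1.000 = 0.000
~~((P ⊕ R) ⊕ Q) = 1 − 0.000 = 1.000
Q ⊕ P = min(1, 0.670 + 0.293) = min(1, 0.963) = 0.963
~~((P ⊕ R) ⊕ Q) ⊗ (Q ⊕ P) = max(0, 1.000 + 0.963 − 1) = max(0, 0.963) = 0.963
~(~~((P ⊕ R) ⊕ Q) ⊗ (Q ⊕ P)) = 1 − 0.963 = 0.037
~~(~~((P ⊕ R) ⊕ Q) ⊗ (Q ⊕ P)) = 1 − 0.037 = 0.963
(R ∨ Q) ∨ ~~(~~((P ⊕ R) ⊕ Q) ⊗ (Q ⊕ P)) = max(0.712, 0.963) = 0.963

0.963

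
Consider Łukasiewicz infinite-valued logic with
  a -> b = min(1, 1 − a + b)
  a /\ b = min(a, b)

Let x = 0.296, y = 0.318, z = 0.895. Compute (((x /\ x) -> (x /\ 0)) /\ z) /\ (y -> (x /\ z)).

0.704

x /\ x = min(0.296, 0.296) = 0.296
x /\ 0 = min(0.296, 0.000) = 0.000
(x /\ x) -> (x /\ 0) = min(1, 1 − 0.296 + 0.000) = min(1, 0.704) = 0.704
((x /\ x) -> (x /\ 0)) /\ z = min(0.704, 0.895) = 0.704
x /\ z = min(0.296, 0.895) = 0.296
y -> (x /\ z) = min(1, 1 − 0.318 + 0.296) = min(1, 0.978) = 0.978
(((x /\ x) -> (x /\ 0)) /\ z) /\ (y -> (x /\ z)) = min(0.704, 0.978) = 0.704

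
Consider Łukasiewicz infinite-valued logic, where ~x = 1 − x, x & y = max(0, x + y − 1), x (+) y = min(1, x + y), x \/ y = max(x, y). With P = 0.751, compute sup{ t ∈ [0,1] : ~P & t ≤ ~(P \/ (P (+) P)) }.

~P = 1 − 0.751 = 0.249
So the left factor is ~P = 0.249.
P (+) P = min(1, 0.751 + 0.751) = min(1, 1.502) = 1.000
P \/ (P (+) P) = max(0.751, 1.000) = 1.000
~(P \/ (P (+) P)) = 1 − 1.000 = 0.000
So the right-hand bound is ~(P \/ (P (+) P)) = 0.000.
The residuum of the Łukasiewicz t-norm gives the supremum: min(1, 1 − 0.249 + 0.000).
1 − 0.249 + 0.000 = 0.751, so t = min(1, 0.751) = 0.751.
Check: 0.249 & 0.751 = max(0, 0.000) = 0.000 ≤ 0.000.

0.751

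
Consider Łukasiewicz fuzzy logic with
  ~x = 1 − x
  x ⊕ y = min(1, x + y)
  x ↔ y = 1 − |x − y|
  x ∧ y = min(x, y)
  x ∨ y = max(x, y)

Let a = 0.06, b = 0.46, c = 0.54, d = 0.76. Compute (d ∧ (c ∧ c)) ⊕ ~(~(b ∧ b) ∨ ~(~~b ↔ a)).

1.00

c ∧ c = min(0.54, 0.54) = 0.54
d ∧ (c ∧ c) = min(0.76, 0.54) = 0.54
b ∧ b = min(0.46, 0.46) = 0.46
~(b ∧ b) = 1 − 0.46 = 0.54
~b = 1 − 0.46 = 0.54
~~b = 1 − 0.54 = 0.46
~~b ↔ a = 1 − |0.46 − 0.06| = 1 − 0.40 = 0.60
~(~~b ↔ a) = 1 − 0.60 = 0.40
~(b ∧ b) ∨ ~(~~b ↔ a) = max(0.54, 0.40) = 0.54
~(~(b ∧ b) ∨ ~(~~b ↔ a)) = 1 − 0.54 = 0.46
(d ∧ (c ∧ c)) ⊕ ~(~(b ∧ b) ∨ ~(~~b ↔ a)) = min(1, 0.54 + 0.46) = min(1, 1.00) = 1.00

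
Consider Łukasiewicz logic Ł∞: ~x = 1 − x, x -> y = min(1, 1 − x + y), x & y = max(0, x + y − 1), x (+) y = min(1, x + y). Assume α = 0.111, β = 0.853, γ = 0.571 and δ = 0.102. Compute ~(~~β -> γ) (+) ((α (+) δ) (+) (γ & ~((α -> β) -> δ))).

~β = 1 − 0.853 = 0.147
~~β = 1 − 0.147 = 0.853
~~β -> γ = min(1, 1 − 0.853 + 0.571) = min(1, 0.718) = 0.718
~(~~β -> γ) = 1 − 0.718 = 0.282
α (+) δ = min(1, 0.111 + 0.102) = min(1, 0.213) = 0.213
α -> β = min(1, 1 − 0.111 + 0.853) = min(1, 1.742) = 1.000
(α -> β) -> δ = min(1, 1 − 1.000 + 0.102) = min(1, 0.102) = 0.102
~((α -> β) -> δ) = 1 − 0.102 = 0.898
γ & ~((α -> β) -> δ) = max(0, 0.571 + 0.898 − 1) = max(0, 0.469) = 0.469
(α (+) δ) (+) (γ & ~((α -> β) -> δ)) = min(1, 0.213 + 0.469) = min(1, 0.682) = 0.682
~(~~β -> γ) (+) ((α (+) δ) (+) (γ & ~((α -> β) -> δ))) = min(1, 0.282 + 0.682) = min(1, 0.964) = 0.964

0.964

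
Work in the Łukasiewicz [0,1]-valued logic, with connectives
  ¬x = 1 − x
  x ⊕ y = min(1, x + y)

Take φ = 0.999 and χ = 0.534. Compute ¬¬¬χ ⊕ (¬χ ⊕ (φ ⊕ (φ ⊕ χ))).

1.000

¬χ = 1 − 0.534 = 0.466
¬¬χ = 1 − 0.466 = 0.534
¬¬¬χ = 1 − 0.534 = 0.466
φ ⊕ χ = min(1, 0.999 + 0.534) = min(1, 1.533) = 1.000
φ ⊕ (φ ⊕ χ) = min(1, 0.999 + 1.000) = min(1, 1.999) = 1.000
¬χ ⊕ (φ ⊕ (φ ⊕ χ)) = min(1, 0.466 + 1.000) = min(1, 1.466) = 1.000
¬¬¬χ ⊕ (¬χ ⊕ (φ ⊕ (φ ⊕ χ))) = min(1, 0.466 + 1.000) = min(1, 1.466) = 1.000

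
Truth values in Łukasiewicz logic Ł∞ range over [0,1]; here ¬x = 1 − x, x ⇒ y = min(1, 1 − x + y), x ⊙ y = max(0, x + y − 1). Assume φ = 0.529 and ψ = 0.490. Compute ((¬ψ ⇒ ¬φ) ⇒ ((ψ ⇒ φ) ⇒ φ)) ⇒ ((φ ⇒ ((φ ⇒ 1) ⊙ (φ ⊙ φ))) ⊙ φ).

0.490

¬ψ = 1 − 0.490 = 0.510
¬φ = 1 − 0.529 = 0.471
¬ψ ⇒ ¬φ = min(1, 1 − 0.510 + 0.471) = min(1, 0.961) = 0.961
ψ ⇒ φ = min(1, 1 − 0.490 + 0.529) = min(1, 1.039) = 1.000
(ψ ⇒ φ) ⇒ φ = min(1, 1 − 1.000 + 0.529) = min(1, 0.529) = 0.529
(¬ψ ⇒ ¬φ) ⇒ ((ψ ⇒ φ) ⇒ φ) = min(1, 1 − 0.961 + 0.529) = min(1, 0.568) = 0.568
φ ⇒ 1 = min(1, 1 − 0.529 + 1.000) = min(1, 1.471) = 1.000
φ ⊙ φ = max(0, 0.529 + 0.529 − 1) = max(0, 0.058) = 0.058
(φ ⇒ 1) ⊙ (φ ⊙ φ) = max(0, 1.000 + 0.058 − 1) = max(0, 0.058) = 0.058
φ ⇒ ((φ ⇒ 1) ⊙ (φ ⊙ φ)) = min(1, 1 − 0.529 + 0.058) = min(1, 0.529) = 0.529
(φ ⇒ ((φ ⇒ 1) ⊙ (φ ⊙ φ))) ⊙ φ = max(0, 0.529 + 0.529 − 1) = max(0, 0.058) = 0.058
((¬ψ ⇒ ¬φ) ⇒ ((ψ ⇒ φ) ⇒ φ)) ⇒ ((φ ⇒ ((φ ⇒ 1) ⊙ (φ ⊙ φ))) ⊙ φ) = min(1, 1 − 0.568 + 0.058) = min(1, 0.490) = 0.490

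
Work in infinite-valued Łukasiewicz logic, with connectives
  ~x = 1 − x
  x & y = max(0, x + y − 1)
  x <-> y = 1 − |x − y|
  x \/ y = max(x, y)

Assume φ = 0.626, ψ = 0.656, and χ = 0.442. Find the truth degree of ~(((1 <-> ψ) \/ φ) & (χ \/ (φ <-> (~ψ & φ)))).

0.902

1 <-> ψ = 1 − |1.000 − 0.656| = 1 − 0.344 = 0.656
(1 <-> ψ) \/ φ = max(0.656, 0.626) = 0.656
~ψ = 1 − 0.656 = 0.344
~ψ & φ = max(0, 0.344 + 0.626 − 1) = max(0, -0.030) = 0.000
φ <-> (~ψ & φ) = 1 − |0.626 − 0.000| = 1 − 0.626 = 0.374
χ \/ (φ <-> (~ψ & φ)) = max(0.442, 0.374) = 0.442
((1 <-> ψ) \/ φ) & (χ \/ (φ <-> (~ψ & φ))) = max(0, 0.656 + 0.442 − 1) = max(0, 0.098) = 0.098
~(((1 <-> ψ) \/ φ) & (χ \/ (φ <-> (~ψ & φ)))) = 1 − 0.098 = 0.902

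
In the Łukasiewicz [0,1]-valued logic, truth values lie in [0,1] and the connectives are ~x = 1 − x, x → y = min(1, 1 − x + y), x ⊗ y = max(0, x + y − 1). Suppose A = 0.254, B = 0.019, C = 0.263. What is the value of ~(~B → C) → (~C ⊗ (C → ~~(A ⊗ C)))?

0.756

~B = 1 − 0.019 = 0.981
~B → C = min(1, 1 − 0.981 + 0.263) = min(1, 0.282) = 0.282
~(~B → C) = 1 − 0.282 = 0.718
~C = 1 − 0.263 = 0.737
A ⊗ C = max(0, 0.254 + 0.263 − 1) = max(0, -0.483) = 0.000
~(A ⊗ C) = 1 − 0.000 = 1.000
~~(A ⊗ C) = 1 − 1.000 = 0.000
C → ~~(A ⊗ C) = min(1, 1 − 0.263 + 0.000) = min(1, 0.737) = 0.737
~C ⊗ (C → ~~(A ⊗ C)) = max(0, 0.737 + 0.737 − 1) = max(0, 0.474) = 0.474
~(~B → C) → (~C ⊗ (C → ~~(A ⊗ C))) = min(1, 1 − 0.718 + 0.474) = min(1, 0.756) = 0.756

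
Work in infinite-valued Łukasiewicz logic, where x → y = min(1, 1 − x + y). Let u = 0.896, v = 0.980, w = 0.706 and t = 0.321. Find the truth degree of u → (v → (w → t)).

0.739

w → t = min(1, 1 − 0.706 + 0.321) = min(1, 0.615) = 0.615
v → (w → t) = min(1, 1 − 0.980 + 0.615) = min(1, 0.635) = 0.635
u → (v → (w → t)) = min(1, 1 − 0.896 + 0.635) = min(1, 0.739) = 0.739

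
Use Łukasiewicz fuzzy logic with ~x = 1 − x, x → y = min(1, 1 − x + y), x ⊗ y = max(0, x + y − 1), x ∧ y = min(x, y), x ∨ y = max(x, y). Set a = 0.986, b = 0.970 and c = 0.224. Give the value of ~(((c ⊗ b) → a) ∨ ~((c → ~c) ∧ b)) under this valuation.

0.000

c ⊗ b = max(0, 0.224 + 0.970 − 1) = max(0, 0.194) = 0.194
(c ⊗ b) → a = min(1, 1 − 0.194 + 0.986) = min(1, 1.792) = 1.000
~c = 1 − 0.224 = 0.776
c → ~c = min(1, 1 − 0.224 + 0.776) = min(1, 1.552) = 1.000
(c → ~c) ∧ b = min(1.000, 0.970) = 0.970
~((c → ~c) ∧ b) = 1 − 0.970 = 0.030
((c ⊗ b) → a) ∨ ~((c → ~c) ∧ b) = max(1.000, 0.030) = 1.000
~(((c ⊗ b) → a) ∨ ~((c → ~c) ∧ b)) = 1 − 1.000 = 0.000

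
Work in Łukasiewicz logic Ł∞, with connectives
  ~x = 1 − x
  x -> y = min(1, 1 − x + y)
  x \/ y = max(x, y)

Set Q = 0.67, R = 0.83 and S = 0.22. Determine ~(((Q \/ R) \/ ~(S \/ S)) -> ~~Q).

0.16

Q \/ R = max(0.67, 0.83) = 0.83
S \/ S = max(0.22, 0.22) = 0.22
~(S \/ S) = 1 − 0.22 = 0.78
(Q \/ R) \/ ~(S \/ S) = max(0.83, 0.78) = 0.83
~Q = 1 − 0.67 = 0.33
~~Q = 1 − 0.33 = 0.67
((Q \/ R) \/ ~(S \/ S)) -> ~~Q = min(1, 1 − 0.83 + 0.67) = min(1, 0.84) = 0.84
~(((Q \/ R) \/ ~(S \/ S)) -> ~~Q) = 1 − 0.84 = 0.16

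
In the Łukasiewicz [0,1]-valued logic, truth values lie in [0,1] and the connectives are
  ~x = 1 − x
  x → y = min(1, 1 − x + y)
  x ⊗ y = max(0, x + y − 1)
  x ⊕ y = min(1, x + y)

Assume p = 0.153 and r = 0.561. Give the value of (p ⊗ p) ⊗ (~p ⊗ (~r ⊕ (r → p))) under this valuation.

0.000

p ⊗ p = max(0, 0.153 + 0.153 − 1) = max(0, -0.694) = 0.000
~p = 1 − 0.153 = 0.847
~r = 1 − 0.561 = 0.439
r → p = min(1, 1 − 0.561 + 0.153) = min(1, 0.592) = 0.592
~r ⊕ (r → p) = min(1, 0.439 + 0.592) = min(1, 1.031) = 1.000
~p ⊗ (~r ⊕ (r → p)) = max(0, 0.847 + 1.000 − 1) = max(0, 0.847) = 0.847
(p ⊗ p) ⊗ (~p ⊗ (~r ⊕ (r → p))) = max(0, 0.000 + 0.847 − 1) = max(0, -0.153) = 0.000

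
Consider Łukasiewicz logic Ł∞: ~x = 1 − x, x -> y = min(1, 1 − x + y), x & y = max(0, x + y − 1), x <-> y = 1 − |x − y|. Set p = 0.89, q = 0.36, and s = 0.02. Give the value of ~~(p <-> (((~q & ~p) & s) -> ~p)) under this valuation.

0.89

~q = 1 − 0.36 = 0.64
~p = 1 − 0.89 = 0.11
~q & ~p = max(0, 0.64 + 0.11 − 1) = max(0, -0.25) = 0.00
(~q & ~p) & s = max(0, 0.00 + 0.02 − 1) = max(0, -0.98) = 0.00
((~q & ~p) & s) -> ~p = min(1, 1 − 0.00 + 0.11) = min(1, 1.11) = 1.00
p <-> (((~q & ~p) & s) -> ~p) = 1 − |0.89 − 1.00| = 1 − 0.11 = 0.89
~(p <-> (((~q & ~p) & s) -> ~p)) = 1 − 0.89 = 0.11
~~(p <-> (((~q & ~p) & s) -> ~p)) = 1 − 0.11 = 0.89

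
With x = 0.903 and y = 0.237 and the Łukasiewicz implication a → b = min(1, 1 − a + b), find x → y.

x → y = min(1, 1 − 0.903 + 0.237) = min(1, 0.334) = 0.334
For comparison, the Gödel implication (1 if a ≤ b else b) would give 0.237.

0.334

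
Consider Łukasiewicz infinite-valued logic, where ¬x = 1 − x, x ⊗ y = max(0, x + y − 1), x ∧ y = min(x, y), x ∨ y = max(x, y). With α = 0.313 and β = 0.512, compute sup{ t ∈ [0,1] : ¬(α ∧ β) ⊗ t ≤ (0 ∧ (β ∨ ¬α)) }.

α ∧ β = min(0.313, 0.512) = 0.313
¬(α ∧ β) = 1 − 0.313 = 0.687
So the left factor is ¬(α ∧ β) = 0.687.
¬α = 1 − 0.313 = 0.687
β ∨ ¬α = max(0.512, 0.687) = 0.687
0 ∧ (β ∨ ¬α) = min(0.000, 0.687) = 0.000
So the right-hand bound is 0 ∧ (β ∨ ¬α) = 0.000.
The residuum of the Łukasiewicz t-norm gives the supremum: min(1, 1 − 0.687 + 0.000).
1 − 0.687 + 0.000 = 0.313, so t = min(1, 0.313) = 0.313.
Check: 0.687 ⊗ 0.313 = max(0, 0.000) = 0.000 ≤ 0.000.

0.313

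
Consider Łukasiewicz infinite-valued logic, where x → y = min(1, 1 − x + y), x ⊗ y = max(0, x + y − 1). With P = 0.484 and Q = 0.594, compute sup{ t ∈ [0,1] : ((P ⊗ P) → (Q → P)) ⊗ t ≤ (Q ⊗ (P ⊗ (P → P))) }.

P ⊗ P = max(0, 0.484 + 0.484 − 1) = max(0, -0.032) = 0.000
Q → P = min(1, 1 − 0.594 + 0.484) = min(1, 0.890) = 0.890
(P ⊗ P) → (Q → P) = min(1, 1 − 0.000 + 0.890) = min(1, 1.890) = 1.000
So the left factor is (P ⊗ P) → (Q → P) = 1.000.
P → P = min(1, 1 − 0.484 + 0.484) = min(1, 1.000) = 1.000
P ⊗ (P → P) = max(0, 0.484 + 1.000 − 1) = max(0, 0.484) = 0.484
Q ⊗ (P ⊗ (P → P)) = max(0, 0.594 + 0.484 − 1) = max(0, 0.078) = 0.078
So the right-hand bound is Q ⊗ (P ⊗ (P → P)) = 0.078.
The residuum of the Łukasiewicz t-norm gives the supremum: min(1, 1 − 1.000 + 0.078).
1 − 1.000 + 0.078 = 0.078, so t = min(1, 0.078) = 0.078.
Check: 1.000 ⊗ 0.078 = max(0, 0.078) = 0.078 ≤ 0.078.

0.078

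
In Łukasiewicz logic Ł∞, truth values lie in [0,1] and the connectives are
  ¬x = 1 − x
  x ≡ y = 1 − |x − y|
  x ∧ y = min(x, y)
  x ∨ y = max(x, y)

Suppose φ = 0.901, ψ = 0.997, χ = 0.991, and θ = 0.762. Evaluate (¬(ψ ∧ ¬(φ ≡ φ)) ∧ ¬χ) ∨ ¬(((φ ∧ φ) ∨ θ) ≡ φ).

0.009

φ ≡ φ = 1 − |0.901 − 0.901| = 1 − 0.000 = 1.000
¬(φ ≡ φ) = 1 − 1.000 = 0.000
ψ ∧ ¬(φ ≡ φ) = min(0.997, 0.000) = 0.000
¬(ψ ∧ ¬(φ ≡ φ)) = 1 − 0.000 = 1.000
¬χ = 1 − 0.991 = 0.009
¬(ψ ∧ ¬(φ ≡ φ)) ∧ ¬χ = min(1.000, 0.009) = 0.009
φ ∧ φ = min(0.901, 0.901) = 0.901
(φ ∧ φ) ∨ θ = max(0.901, 0.762) = 0.901
((φ ∧ φ) ∨ θ) ≡ φ = 1 − |0.901 − 0.901| = 1 − 0.000 = 1.000
¬(((φ ∧ φ) ∨ θ) ≡ φ) = 1 − 1.000 = 0.000
(¬(ψ ∧ ¬(φ ≡ φ)) ∧ ¬χ) ∨ ¬(((φ ∧ φ) ∨ θ) ≡ φ) = max(0.009, 0.000) = 0.009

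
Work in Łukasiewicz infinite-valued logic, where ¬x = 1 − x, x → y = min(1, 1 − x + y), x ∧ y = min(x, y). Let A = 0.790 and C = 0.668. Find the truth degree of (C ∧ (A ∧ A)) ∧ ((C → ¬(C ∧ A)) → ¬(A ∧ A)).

0.546

A ∧ A = min(0.790, 0.790) = 0.790
C ∧ (A ∧ A) = min(0.668, 0.790) = 0.668
C ∧ A = min(0.668, 0.790) = 0.668
¬(C ∧ A) = 1 − 0.668 = 0.332
C → ¬(C ∧ A) = min(1, 1 − 0.668 + 0.332) = min(1, 0.664) = 0.664
¬(A ∧ A) = 1 − 0.790 = 0.210
(C → ¬(C ∧ A)) → ¬(A ∧ A) = min(1, 1 − 0.664 + 0.210) = min(1, 0.546) = 0.546
(C ∧ (A ∧ A)) ∧ ((C → ¬(C ∧ A)) → ¬(A ∧ A)) = min(0.668, 0.546) = 0.546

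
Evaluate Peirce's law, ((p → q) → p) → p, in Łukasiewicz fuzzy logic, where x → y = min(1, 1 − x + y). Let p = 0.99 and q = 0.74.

0.99

p → q = min(1, 1 − 0.99 + 0.74) = min(1, 0.75) = 0.75
(p → q) → p = min(1, 1 − 0.75 + 0.99) = min(1, 1.24) = 1.00
((p → q) → p) → p = min(1, 1 − 1.00 + 0.99) = min(1, 0.99) = 0.99
(The value 0.99 < 1 shows this instance is not satisfied; not a Ł∞-tautology in general.)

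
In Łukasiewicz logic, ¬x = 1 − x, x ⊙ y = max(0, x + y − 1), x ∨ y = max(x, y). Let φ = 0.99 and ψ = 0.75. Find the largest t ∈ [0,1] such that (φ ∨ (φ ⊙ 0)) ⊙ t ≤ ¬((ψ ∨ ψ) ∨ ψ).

φ ⊙ 0 = max(0, 0.99 + 0.00 − 1) = max(0, -0.01) = 0.00
φ ∨ (φ ⊙ 0) = max(0.99, 0.00) = 0.99
So the left factor is φ ∨ (φ ⊙ 0) = 0.99.
ψ ∨ ψ = max(0.75, 0.75) = 0.75
(ψ ∨ ψ) ∨ ψ = max(0.75, 0.75) = 0.75
¬((ψ ∨ ψ) ∨ ψ) = 1 − 0.75 = 0.25
So the right-hand bound is ¬((ψ ∨ ψ) ∨ ψ) = 0.25.
The residuum of the Łukasiewicz t-norm gives the supremum: min(1, 1 − 0.99 + 0.25).
1 − 0.99 + 0.25 = 0.26, so t = min(1, 0.26) = 0.26.
Check: 0.99 ⊙ 0.26 = max(0, 0.25) = 0.25 ≤ 0.25.

0.26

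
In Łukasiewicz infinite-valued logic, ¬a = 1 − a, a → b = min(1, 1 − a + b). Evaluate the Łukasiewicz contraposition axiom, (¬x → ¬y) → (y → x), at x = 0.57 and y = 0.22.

1.00

¬x = 1 − 0.57 = 0.43
¬y = 1 − 0.22 = 0.78
¬x → ¬y = min(1, 1 − 0.43 + 0.78) = min(1, 1.35) = 1.00
y → x = min(1, 1 − 0.22 + 0.57) = min(1, 1.35) = 1.00
(¬x → ¬y) → (y → x) = min(1, 1 − 1.00 + 1.00) = min(1, 1.00) = 1.00
(As expected: an axiom of Ł∞, always 1.)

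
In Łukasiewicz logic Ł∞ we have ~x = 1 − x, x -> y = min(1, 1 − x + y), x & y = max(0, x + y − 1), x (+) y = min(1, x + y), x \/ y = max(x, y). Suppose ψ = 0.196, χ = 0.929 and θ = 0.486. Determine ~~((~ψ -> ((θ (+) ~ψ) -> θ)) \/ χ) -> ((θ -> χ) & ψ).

~ψ = 1 − 0.196 = 0.804
θ (+) ~ψ = min(1, 0.486 + 0.804) = min(1, 1.290) = 1.000
(θ (+) ~ψ) -> θ = min(1, 1 − 1.000 + 0.486) = min(1, 0.486) = 0.486
~ψ -> ((θ (+) ~ψ) -> θ) = min(1, 1 − 0.804 + 0.486) = min(1, 0.682) = 0.682
(~ψ -> ((θ (+) ~ψ) -> θ)) \/ χ = max(0.682, 0.929) = 0.929
~((~ψ -> ((θ (+) ~ψ) -> θ)) \/ χ) = 1 − 0.929 = 0.071
~~((~ψ -> ((θ (+) ~ψ) -> θ)) \/ χ) = 1 − 0.071 = 0.929
θ -> χ = min(1, 1 − 0.486 + 0.929) = min(1, 1.443) = 1.000
(θ -> χ) & ψ = max(0, 1.000 + 0.196 − 1) = max(0, 0.196) = 0.196
~~((~ψ -> ((θ (+) ~ψ) -> θ)) \/ χ) -> ((θ -> χ) & ψ) = min(1, 1 − 0.929 + 0.196) = min(1, 0.267) = 0.267

0.267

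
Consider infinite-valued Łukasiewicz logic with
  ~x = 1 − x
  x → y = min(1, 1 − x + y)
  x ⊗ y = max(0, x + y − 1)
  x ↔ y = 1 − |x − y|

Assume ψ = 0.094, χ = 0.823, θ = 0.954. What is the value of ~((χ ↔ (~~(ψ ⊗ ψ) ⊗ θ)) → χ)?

ψ ⊗ ψ = max(0, 0.094 + 0.094 − 1) = max(0, -0.812) = 0.000
~(ψ ⊗ ψ) = 1 − 0.000 = 1.000
~~(ψ ⊗ ψ) = 1 − 1.000 = 0.000
~~(ψ ⊗ ψ) ⊗ θ = max(0, 0.000 + 0.954 − 1) = max(0, -0.046) = 0.000
χ ↔ (~~(ψ ⊗ ψ) ⊗ θ) = 1 − |0.823 − 0.000| = 1 − 0.823 = 0.177
(χ ↔ (~~(ψ ⊗ ψ) ⊗ θ)) → χ = min(1, 1 − 0.177 + 0.823) = min(1, 1.646) = 1.000
~((χ ↔ (~~(ψ ⊗ ψ) ⊗ θ)) → χ) = 1 − 1.000 = 0.000

0.000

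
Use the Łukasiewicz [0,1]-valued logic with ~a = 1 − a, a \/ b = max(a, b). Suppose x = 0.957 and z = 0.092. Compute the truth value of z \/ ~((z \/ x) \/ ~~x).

0.092

z \/ x = max(0.092, 0.957) = 0.957
~x = 1 − 0.957 = 0.043
~~x = 1 − 0.043 = 0.957
(z \/ x) \/ ~~x = max(0.957, 0.957) = 0.957
~((z \/ x) \/ ~~x) = 1 − 0.957 = 0.043
z \/ ~((z \/ x) \/ ~~x) = max(0.092, 0.043) = 0.092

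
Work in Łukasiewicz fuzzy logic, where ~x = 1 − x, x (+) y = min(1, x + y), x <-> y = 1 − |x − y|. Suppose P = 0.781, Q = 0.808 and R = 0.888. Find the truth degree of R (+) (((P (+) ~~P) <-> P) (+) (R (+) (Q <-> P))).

~P = 1 − 0.781 = 0.219
~~P = 1 − 0.219 = 0.781
P (+) ~~P = min(1, 0.781 + 0.781) = min(1, 1.562) = 1.000
(P (+) ~~P) <-> P = 1 − |1.000 − 0.781| = 1 − 0.219 = 0.781
Q <-> P = 1 − |0.808 − 0.781| = 1 − 0.027 = 0.973
R (+) (Q <-> P) = min(1, 0.888 + 0.973) = min(1, 1.861) = 1.000
((P (+) ~~P) <-> P) (+) (R (+) (Q <-> P)) = min(1, 0.781 + 1.000) = min(1, 1.781) = 1.000
R (+) (((P (+) ~~P) <-> P) (+) (R (+) (Q <-> P))) = min(1, 0.888 + 1.000) = min(1, 1.888) = 1.000

1.000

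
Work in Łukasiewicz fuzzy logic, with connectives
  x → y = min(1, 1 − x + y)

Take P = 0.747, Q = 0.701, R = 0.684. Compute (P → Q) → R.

0.730

P → Q = min(1, 1 − 0.747 + 0.701) = min(1, 0.954) = 0.954
(P → Q) → R = min(1, 1 − 0.954 + 0.684) = min(1, 0.730) = 0.730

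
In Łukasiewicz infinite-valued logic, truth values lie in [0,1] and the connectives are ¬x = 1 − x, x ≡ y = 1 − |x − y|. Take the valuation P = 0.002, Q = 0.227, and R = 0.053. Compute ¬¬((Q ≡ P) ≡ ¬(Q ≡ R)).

Q ≡ P = 1 − |0.227 − 0.002| = 1 − 0.225 = 0.775
Q ≡ R = 1 − |0.227 − 0.053| = 1 − 0.174 = 0.826
¬(Q ≡ R) = 1 − 0.826 = 0.174
(Q ≡ P) ≡ ¬(Q ≡ R) = 1 − |0.775 − 0.174| = 1 − 0.601 = 0.399
¬((Q ≡ P) ≡ ¬(Q ≡ R)) = 1 − 0.399 = 0.601
¬¬((Q ≡ P) ≡ ¬(Q ≡ R)) = 1 − 0.601 = 0.399

0.399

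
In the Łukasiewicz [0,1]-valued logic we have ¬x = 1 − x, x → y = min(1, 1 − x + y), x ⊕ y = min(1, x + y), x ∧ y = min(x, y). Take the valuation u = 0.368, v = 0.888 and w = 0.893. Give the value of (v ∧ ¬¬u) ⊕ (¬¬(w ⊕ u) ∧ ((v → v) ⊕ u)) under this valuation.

¬u = 1 − 0.368 = 0.632
¬¬u = 1 − 0.632 = 0.368
v ∧ ¬¬u = min(0.888, 0.368) = 0.368
w ⊕ u = min(1, 0.893 + 0.368) = min(1, 1.261) = 1.000
¬(w ⊕ u) = 1 − 1.000 = 0.000
¬¬(w ⊕ u) = 1 − 0.000 = 1.000
v → v = min(1, 1 − 0.888 + 0.888) = min(1, 1.000) = 1.000
(v → v) ⊕ u = min(1, 1.000 + 0.368) = min(1, 1.368) = 1.000
¬¬(w ⊕ u) ∧ ((v → v) ⊕ u) = min(1.000, 1.000) = 1.000
(v ∧ ¬¬u) ⊕ (¬¬(w ⊕ u) ∧ ((v → v) ⊕ u)) = min(1, 0.368 + 1.000) = min(1, 1.368) = 1.000

1.000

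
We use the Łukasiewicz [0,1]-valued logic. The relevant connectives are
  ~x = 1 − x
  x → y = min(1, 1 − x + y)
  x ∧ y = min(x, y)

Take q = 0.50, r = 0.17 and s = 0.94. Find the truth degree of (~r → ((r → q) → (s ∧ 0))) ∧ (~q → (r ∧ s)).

~r = 1 − 0.17 = 0.83
r → q = min(1, 1 − 0.17 + 0.50) = min(1, 1.33) = 1.00
s ∧ 0 = min(0.94, 0.00) = 0.00
(r → q) → (s ∧ 0) = min(1, 1 − 1.00 + 0.00) = min(1, 0.00) = 0.00
~r → ((r → q) → (s ∧ 0)) = min(1, 1 − 0.83 + 0.00) = min(1, 0.17) = 0.17
~q = 1 − 0.50 = 0.50
r ∧ s = min(0.17, 0.94) = 0.17
~q → (r ∧ s) = min(1, 1 − 0.50 + 0.17) = min(1, 0.67) = 0.67
(~r → ((r → q) → (s ∧ 0))) ∧ (~q → (r ∧ s)) = min(0.17, 0.67) = 0.17

0.17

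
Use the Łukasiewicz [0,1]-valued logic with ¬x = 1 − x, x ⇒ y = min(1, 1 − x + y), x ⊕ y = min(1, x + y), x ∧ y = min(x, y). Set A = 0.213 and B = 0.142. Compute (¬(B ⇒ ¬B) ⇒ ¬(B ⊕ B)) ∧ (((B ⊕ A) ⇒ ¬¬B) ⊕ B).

¬B = 1 − 0.142 = 0.858
B ⇒ ¬B = min(1, 1 − 0.142 + 0.858) = min(1, 1.716) = 1.000
¬(B ⇒ ¬B) = 1 − 1.000 = 0.000
B ⊕ B = min(1, 0.142 + 0.142) = min(1, 0.284) = 0.284
¬(B ⊕ B) = 1 − 0.284 = 0.716
¬(B ⇒ ¬B) ⇒ ¬(B ⊕ B) = min(1, 1 − 0.000 + 0.716) = min(1, 1.716) = 1.000
B ⊕ A = min(1, 0.142 + 0.213) = min(1, 0.355) = 0.355
¬¬B = 1 − 0.858 = 0.142
(B ⊕ A) ⇒ ¬¬B = min(1, 1 − 0.355 + 0.142) = min(1, 0.787) = 0.787
((B ⊕ A) ⇒ ¬¬B) ⊕ B = min(1, 0.787 + 0.142) = min(1, 0.929) = 0.929
(¬(B ⇒ ¬B) ⇒ ¬(B ⊕ B)) ∧ (((B ⊕ A) ⇒ ¬¬B) ⊕ B) = min(1.000, 0.929) = 0.929

0.929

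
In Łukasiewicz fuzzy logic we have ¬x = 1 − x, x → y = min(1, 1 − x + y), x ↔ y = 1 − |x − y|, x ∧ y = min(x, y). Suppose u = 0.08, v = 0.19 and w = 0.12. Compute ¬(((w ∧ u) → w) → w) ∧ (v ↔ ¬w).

w ∧ u = min(0.12, 0.08) = 0.08
(w ∧ u) → w = min(1, 1 − 0.08 + 0.12) = min(1, 1.04) = 1.00
((w ∧ u) → w) → w = min(1, 1 − 1.00 + 0.12) = min(1, 0.12) = 0.12
¬(((w ∧ u) → w) → w) = 1 − 0.12 = 0.88
¬w = 1 − 0.12 = 0.88
v ↔ ¬w = 1 − |0.19 − 0.88| = 1 − 0.69 = 0.31
¬(((w ∧ u) → w) → w) ∧ (v ↔ ¬w) = min(0.88, 0.31) = 0.31

0.31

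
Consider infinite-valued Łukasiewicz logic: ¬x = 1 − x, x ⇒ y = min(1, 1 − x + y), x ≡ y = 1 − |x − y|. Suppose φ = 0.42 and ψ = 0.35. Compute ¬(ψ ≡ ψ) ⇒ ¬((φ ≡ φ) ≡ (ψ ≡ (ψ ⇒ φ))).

ψ ≡ ψ = 1 − |0.35 − 0.35| = 1 − 0.00 = 1.00
¬(ψ ≡ ψ) = 1 − 1.00 = 0.00
φ ≡ φ = 1 − |0.42 − 0.42| = 1 − 0.00 = 1.00
ψ ⇒ φ = min(1, 1 − 0.35 + 0.42) = min(1, 1.07) = 1.00
ψ ≡ (ψ ⇒ φ) = 1 − |0.35 − 1.00| = 1 − 0.65 = 0.35
(φ ≡ φ) ≡ (ψ ≡ (ψ ⇒ φ)) = 1 − |1.00 − 0.35| = 1 − 0.65 = 0.35
¬((φ ≡ φ) ≡ (ψ ≡ (ψ ⇒ φ))) = 1 − 0.35 = 0.65
¬(ψ ≡ ψ) ⇒ ¬((φ ≡ φ) ≡ (ψ ≡ (ψ ⇒ φ))) = min(1, 1 − 0.00 + 0.65) = min(1, 1.65) = 1.00

1.00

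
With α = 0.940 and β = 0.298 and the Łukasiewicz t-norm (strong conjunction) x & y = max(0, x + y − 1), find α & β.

α & β = max(0, 0.940 + 0.298 − 1) = max(0, 0.238) = 0.238
For comparison, the Gödel (minimum) t-norm min(x, y) would give 0.298.

0.238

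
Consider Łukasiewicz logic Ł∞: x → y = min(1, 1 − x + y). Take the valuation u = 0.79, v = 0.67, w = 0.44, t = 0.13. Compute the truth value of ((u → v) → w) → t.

u → v = min(1, 1 − 0.79 + 0.67) = min(1, 0.88) = 0.88
(u → v) → w = min(1, 1 − 0.88 + 0.44) = min(1, 0.56) = 0.56
((u → v) → w) → t = min(1, 1 − 0.56 + 0.13) = min(1, 0.57) = 0.57

0.57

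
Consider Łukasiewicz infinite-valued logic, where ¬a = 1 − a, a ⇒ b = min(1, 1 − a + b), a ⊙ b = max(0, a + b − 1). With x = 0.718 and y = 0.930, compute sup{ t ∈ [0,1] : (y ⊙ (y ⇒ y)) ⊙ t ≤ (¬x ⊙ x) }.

0.070

y ⇒ y = min(1, 1 − 0.930 + 0.930) = min(1, 1.000) = 1.000
y ⊙ (y ⇒ y) = max(0, 0.930 + 1.000 − 1) = max(0, 0.930) = 0.930
So the left factor is y ⊙ (y ⇒ y) = 0.930.
¬x = 1 − 0.718 = 0.282
¬x ⊙ x = max(0, 0.282 + 0.718 − 1) = max(0, 0.000) = 0.000
So the right-hand bound is ¬x ⊙ x = 0.000.
The residuum of the Łukasiewicz t-norm gives the supremum: min(1, 1 − 0.930 + 0.000).
1 − 0.930 + 0.000 = 0.070, so t = min(1, 0.070) = 0.070.
Check: 0.930 ⊙ 0.070 = max(0, 0.000) = 0.000 ≤ 0.000.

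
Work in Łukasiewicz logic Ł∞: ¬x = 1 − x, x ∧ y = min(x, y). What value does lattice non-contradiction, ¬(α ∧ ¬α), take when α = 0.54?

¬α = 1 − 0.54 = 0.46
α ∧ ¬α = min(0.54, 0.46) = 0.46
¬(α ∧ ¬α) = 1 − 0.46 = 0.54
(The value 0.54 < 1 shows this instance is not satisfied; not a Ł∞-tautology — its value is 1 − min(a, 1−a).)

0.54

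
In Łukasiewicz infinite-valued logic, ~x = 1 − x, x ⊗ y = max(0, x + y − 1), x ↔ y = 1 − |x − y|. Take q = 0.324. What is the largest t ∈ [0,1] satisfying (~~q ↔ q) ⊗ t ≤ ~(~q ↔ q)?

~q = 1 − 0.324 = 0.676
~~q = 1 − 0.676 = 0.324
~~q ↔ q = 1 − |0.324 − 0.324| = 1 − 0.000 = 1.000
So the left factor is ~~q ↔ q = 1.000.
~q ↔ q = 1 − |0.676 − 0.324| = 1 − 0.352 = 0.648
~(~q ↔ q) = 1 − 0.648 = 0.352
So the right-hand bound is ~(~q ↔ q) = 0.352.
The residuum of the Łukasiewicz t-norm gives the supremum: min(1, 1 − 1.000 + 0.352).
1 − 1.000 + 0.352 = 0.352, so t = min(1, 0.352) = 0.352.
Check: 1.000 ⊗ 0.352 = max(0, 0.352) = 0.352 ≤ 0.352.

0.352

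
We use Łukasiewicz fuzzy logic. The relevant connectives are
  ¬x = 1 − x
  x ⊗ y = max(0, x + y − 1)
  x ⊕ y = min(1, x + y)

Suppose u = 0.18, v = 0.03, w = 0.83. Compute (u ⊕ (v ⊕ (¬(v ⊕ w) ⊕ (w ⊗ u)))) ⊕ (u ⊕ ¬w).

v ⊕ w = min(1, 0.03 + 0.83) = min(1, 0.86) = 0.86
¬(v ⊕ w) = 1 − 0.86 = 0.14
w ⊗ u = max(0, 0.83 + 0.18 − 1) = max(0, 0.01) = 0.01
¬(v ⊕ w) ⊕ (w ⊗ u) = min(1, 0.14 + 0.01) = min(1, 0.15) = 0.15
v ⊕ (¬(v ⊕ w) ⊕ (w ⊗ u)) = min(1, 0.03 + 0.15) = min(1, 0.18) = 0.18
u ⊕ (v ⊕ (¬(v ⊕ w) ⊕ (w ⊗ u))) = min(1, 0.18 + 0.18) = min(1, 0.36) = 0.36
¬w = 1 − 0.83 = 0.17
u ⊕ ¬w = min(1, 0.18 + 0.17) = min(1, 0.35) = 0.35
(u ⊕ (v ⊕ (¬(v ⊕ w) ⊕ (w ⊗ u)))) ⊕ (u ⊕ ¬w) = min(1, 0.36 + 0.35) = min(1, 0.71) = 0.71

0.71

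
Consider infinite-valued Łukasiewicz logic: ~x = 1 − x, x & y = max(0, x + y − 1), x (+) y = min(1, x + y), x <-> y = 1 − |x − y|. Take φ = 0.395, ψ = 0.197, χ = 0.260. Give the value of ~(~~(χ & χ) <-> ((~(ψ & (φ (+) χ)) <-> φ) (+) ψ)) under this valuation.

0.592

χ & χ = max(0, 0.260 + 0.260 − 1) = max(0, -0.480) = 0.000
~(χ & χ) = 1 − 0.000 = 1.000
~~(χ & χ) = 1 − 1.000 = 0.000
φ (+) χ = min(1, 0.395 + 0.260) = min(1, 0.655) = 0.655
ψ & (φ (+) χ) = max(0, 0.197 + 0.655 − 1) = max(0, -0.148) = 0.000
~(ψ & (φ (+) χ)) = 1 − 0.000 = 1.000
~(ψ & (φ (+) χ)) <-> φ = 1 − |1.000 − 0.395| = 1 − 0.605 = 0.395
(~(ψ & (φ (+) χ)) <-> φ) (+) ψ = min(1, 0.395 + 0.197) = min(1, 0.592) = 0.592
~~(χ & χ) <-> ((~(ψ & (φ (+) χ)) <-> φ) (+) ψ) = 1 − |0.000 − 0.592| = 1 − 0.592 = 0.408
~(~~(χ & χ) <-> ((~(ψ & (φ (+) χ)) <-> φ) (+) ψ)) = 1 − 0.408 = 0.592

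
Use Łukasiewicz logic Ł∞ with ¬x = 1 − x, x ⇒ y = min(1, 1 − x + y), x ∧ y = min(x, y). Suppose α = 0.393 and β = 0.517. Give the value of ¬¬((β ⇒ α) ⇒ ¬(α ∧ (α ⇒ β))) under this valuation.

0.731

β ⇒ α = min(1, 1 − 0.517 + 0.393) = min(1, 0.876) = 0.876
α ⇒ β = min(1, 1 − 0.393 + 0.517) = min(1, 1.124) = 1.000
α ∧ (α ⇒ β) = min(0.393, 1.000) = 0.393
¬(α ∧ (α ⇒ β)) = 1 − 0.393 = 0.607
(β ⇒ α) ⇒ ¬(α ∧ (α ⇒ β)) = min(1, 1 − 0.876 + 0.607) = min(1, 0.731) = 0.731
¬((β ⇒ α) ⇒ ¬(α ∧ (α ⇒ β))) = 1 − 0.731 = 0.269
¬¬((β ⇒ α) ⇒ ¬(α ∧ (α ⇒ β))) = 1 − 0.269 = 0.731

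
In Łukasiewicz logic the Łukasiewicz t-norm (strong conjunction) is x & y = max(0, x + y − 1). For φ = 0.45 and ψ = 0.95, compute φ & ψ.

φ & ψ = max(0, 0.45 + 0.95 − 1) = max(0, 0.40) = 0.40
For comparison, the Gödel (minimum) t-norm min(x, y) would give 0.45.

0.40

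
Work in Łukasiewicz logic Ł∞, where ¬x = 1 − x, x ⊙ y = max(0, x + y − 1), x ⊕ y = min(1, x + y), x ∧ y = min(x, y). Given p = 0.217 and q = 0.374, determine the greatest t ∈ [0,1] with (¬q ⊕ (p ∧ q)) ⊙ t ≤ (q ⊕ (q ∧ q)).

0.905

¬q = 1 − 0.374 = 0.626
p ∧ q = min(0.217, 0.374) = 0.217
¬q ⊕ (p ∧ q) = min(1, 0.626 + 0.217) = min(1, 0.843) = 0.843
So the left factor is ¬q ⊕ (p ∧ q) = 0.843.
q ∧ q = min(0.374, 0.374) = 0.374
q ⊕ (q ∧ q) = min(1, 0.374 + 0.374) = min(1, 0.748) = 0.748
So the right-hand bound is q ⊕ (q ∧ q) = 0.748.
The residuum of the Łukasiewicz t-norm gives the supremum: min(1, 1 − 0.843 + 0.748).
1 − 0.843 + 0.748 = 0.905, so t = min(1, 0.905) = 0.905.
Check: 0.843 ⊙ 0.905 = max(0, 0.748) = 0.748 ≤ 0.748.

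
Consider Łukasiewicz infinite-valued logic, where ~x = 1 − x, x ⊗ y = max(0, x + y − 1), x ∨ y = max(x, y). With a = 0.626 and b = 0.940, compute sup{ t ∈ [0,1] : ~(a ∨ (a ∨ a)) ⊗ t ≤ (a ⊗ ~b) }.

a ∨ a = max(0.626, 0.626) = 0.626
a ∨ (a ∨ a) = max(0.626, 0.626) = 0.626
~(a ∨ (a ∨ a)) = 1 − 0.626 = 0.374
So the left factor is ~(a ∨ (a ∨ a)) = 0.374.
~b = 1 − 0.940 = 0.060
a ⊗ ~b = max(0, 0.626 + 0.060 − 1) = max(0, -0.314) = 0.000
So the right-hand bound is a ⊗ ~b = 0.000.
The residuum of the Łukasiewicz t-norm gives the supremum: min(1, 1 − 0.374 + 0.000).
1 − 0.374 + 0.000 = 0.626, so t = min(1, 0.626) = 0.626.
Check: 0.374 ⊗ 0.626 = max(0, 0.000) = 0.000 ≤ 0.000.

0.626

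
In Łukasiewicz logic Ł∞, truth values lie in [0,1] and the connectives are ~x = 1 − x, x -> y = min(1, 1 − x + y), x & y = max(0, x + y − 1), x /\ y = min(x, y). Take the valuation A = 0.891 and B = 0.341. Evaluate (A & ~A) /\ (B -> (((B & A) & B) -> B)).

0.000

~A = 1 − 0.891 = 0.109
A & ~A = max(0, 0.891 + 0.109 − 1) = max(0, 0.000) = 0.000
B & A = max(0, 0.341 + 0.891 − 1) = max(0, 0.232) = 0.232
(B & A) & B = max(0, 0.232 + 0.341 − 1) = max(0, -0.427) = 0.000
((B & A) & B) -> B = min(1, 1 − 0.000 + 0.341) = min(1, 1.341) = 1.000
B -> (((B & A) & B) -> B) = min(1, 1 − 0.341 + 1.000) = min(1, 1.659) = 1.000
(A & ~A) /\ (B -> (((B & A) & B) -> B)) = min(0.000, 1.000) = 0.000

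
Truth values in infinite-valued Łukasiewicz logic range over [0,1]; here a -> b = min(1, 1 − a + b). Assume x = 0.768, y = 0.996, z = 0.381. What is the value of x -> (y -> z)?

y -> z = min(1, 1 − 0.996 + 0.381) = min(1, 0.385) = 0.385
x -> (y -> z) = min(1, 1 − 0.768 + 0.385) = min(1, 0.617) = 0.617

0.617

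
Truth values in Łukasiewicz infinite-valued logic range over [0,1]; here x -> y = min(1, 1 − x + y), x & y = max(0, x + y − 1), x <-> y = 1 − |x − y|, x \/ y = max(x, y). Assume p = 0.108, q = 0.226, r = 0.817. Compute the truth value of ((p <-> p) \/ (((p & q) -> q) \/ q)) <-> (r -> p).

p <-> p = 1 − |0.108 − 0.108| = 1 − 0.000 = 1.000
p & q = max(0, 0.108 + 0.226 − 1) = max(0, -0.666) = 0.000
(p & q) -> q = min(1, 1 − 0.000 + 0.226) = min(1, 1.226) = 1.000
((p & q) -> q) \/ q = max(1.000, 0.226) = 1.000
(p <-> p) \/ (((p & q) -> q) \/ q) = max(1.000, 1.000) = 1.000
r -> p = min(1, 1 − 0.817 + 0.108) = min(1, 0.291) = 0.291
((p <-> p) \/ (((p & q) -> q) \/ q)) <-> (r -> p) = 1 − |1.000 − 0.291| = 1 − 0.709 = 0.291

0.291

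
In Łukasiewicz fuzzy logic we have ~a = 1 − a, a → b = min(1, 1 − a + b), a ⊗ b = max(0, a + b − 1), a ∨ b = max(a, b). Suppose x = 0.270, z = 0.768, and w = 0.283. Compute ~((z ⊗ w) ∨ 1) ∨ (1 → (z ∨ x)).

0.768

z ⊗ w = max(0, 0.768 + 0.283 − 1) = max(0, 0.051) = 0.051
(z ⊗ w) ∨ 1 = max(0.051, 1.000) = 1.000
~((z ⊗ w) ∨ 1) = 1 − 1.000 = 0.000
z ∨ x = max(0.768, 0.270) = 0.768
1 → (z ∨ x) = min(1, 1 − 1.000 + 0.768) = min(1, 0.768) = 0.768
~((z ⊗ w) ∨ 1) ∨ (1 → (z ∨ x)) = max(0.000, 0.768) = 0.768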